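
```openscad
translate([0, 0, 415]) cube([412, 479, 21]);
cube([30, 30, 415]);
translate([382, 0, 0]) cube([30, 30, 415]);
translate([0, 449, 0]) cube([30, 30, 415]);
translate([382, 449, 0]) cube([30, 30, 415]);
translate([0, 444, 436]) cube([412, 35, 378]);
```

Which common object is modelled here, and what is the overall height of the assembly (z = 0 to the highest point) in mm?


A chair. The overall height is 814 mm.

A slab on four corner posts with a tall panel at the back — a chair. The seat slab sits at z = 415 with thickness 21, and the 378 mm backrest starts at the seat top, so the overall height is 415 + 21 + 378 = 814 mm.


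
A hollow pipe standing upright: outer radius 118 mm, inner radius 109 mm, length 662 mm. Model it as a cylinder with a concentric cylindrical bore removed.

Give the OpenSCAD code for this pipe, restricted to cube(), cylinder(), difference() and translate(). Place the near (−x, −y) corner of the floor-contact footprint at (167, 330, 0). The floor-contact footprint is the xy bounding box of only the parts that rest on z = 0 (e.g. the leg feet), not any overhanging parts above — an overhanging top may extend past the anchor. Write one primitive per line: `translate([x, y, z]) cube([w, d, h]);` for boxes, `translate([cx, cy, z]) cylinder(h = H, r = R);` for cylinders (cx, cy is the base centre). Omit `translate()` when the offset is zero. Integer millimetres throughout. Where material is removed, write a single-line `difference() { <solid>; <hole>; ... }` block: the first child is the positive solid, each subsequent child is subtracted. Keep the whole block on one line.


difference() { translate([285, 448, 0]) cylinder(h = 662, r = 118); translate([285, 448, 0]) cylinder(h = 662, r = 109); }


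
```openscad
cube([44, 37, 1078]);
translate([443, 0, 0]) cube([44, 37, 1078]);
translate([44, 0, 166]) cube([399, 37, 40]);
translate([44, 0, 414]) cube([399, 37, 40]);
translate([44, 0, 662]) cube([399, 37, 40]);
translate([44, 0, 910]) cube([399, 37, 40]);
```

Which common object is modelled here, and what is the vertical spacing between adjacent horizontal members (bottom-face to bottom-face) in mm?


A ladder. The rung spacing is 248 mm.

Two tall 44×37 posts with 4 short bars between them — a ladder. Adjacent rungs sit at z = 166 and z = 414, so the spacing is 414 − 166 = 248 mm.


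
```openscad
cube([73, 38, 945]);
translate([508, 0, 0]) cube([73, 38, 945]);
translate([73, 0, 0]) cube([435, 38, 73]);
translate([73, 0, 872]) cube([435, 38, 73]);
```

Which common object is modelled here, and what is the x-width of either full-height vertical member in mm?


A picture frame. The border width is 73 mm.

Four thin pieces enclosing a rectangular opening — a picture frame. The two full-height stiles are 945 mm tall; the top rail sits at z = 872 and is 73 mm tall, so the border above the opening is 945 − 872 = 73 mm, matching the stile x-width.


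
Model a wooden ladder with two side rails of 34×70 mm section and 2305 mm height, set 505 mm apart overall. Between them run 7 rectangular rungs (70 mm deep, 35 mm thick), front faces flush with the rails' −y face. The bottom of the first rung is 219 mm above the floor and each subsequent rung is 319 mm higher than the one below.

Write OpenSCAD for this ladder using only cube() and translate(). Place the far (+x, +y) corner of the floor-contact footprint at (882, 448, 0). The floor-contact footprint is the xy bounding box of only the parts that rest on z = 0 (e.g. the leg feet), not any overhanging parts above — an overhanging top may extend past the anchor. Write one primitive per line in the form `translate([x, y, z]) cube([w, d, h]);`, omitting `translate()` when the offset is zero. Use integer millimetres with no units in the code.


translate([377, 378, 0]) cube([34, 70, 2305]);
translate([848, 378, 0]) cube([34, 70, 2305]);
translate([411, 378, 219]) cube([437, 70, 35]);
translate([411, 378, 538]) cube([437, 70, 35]);
translate([411, 378, 857]) cube([437, 70, 35]);
translate([411, 378, 1176]) cube([437, 70, 35]);
translate([411, 378, 1495]) cube([437, 70, 35]);
translate([411, 378, 1814]) cube([437, 70, 35]);
translate([411, 378, 2133]) cube([437, 70, 35]);


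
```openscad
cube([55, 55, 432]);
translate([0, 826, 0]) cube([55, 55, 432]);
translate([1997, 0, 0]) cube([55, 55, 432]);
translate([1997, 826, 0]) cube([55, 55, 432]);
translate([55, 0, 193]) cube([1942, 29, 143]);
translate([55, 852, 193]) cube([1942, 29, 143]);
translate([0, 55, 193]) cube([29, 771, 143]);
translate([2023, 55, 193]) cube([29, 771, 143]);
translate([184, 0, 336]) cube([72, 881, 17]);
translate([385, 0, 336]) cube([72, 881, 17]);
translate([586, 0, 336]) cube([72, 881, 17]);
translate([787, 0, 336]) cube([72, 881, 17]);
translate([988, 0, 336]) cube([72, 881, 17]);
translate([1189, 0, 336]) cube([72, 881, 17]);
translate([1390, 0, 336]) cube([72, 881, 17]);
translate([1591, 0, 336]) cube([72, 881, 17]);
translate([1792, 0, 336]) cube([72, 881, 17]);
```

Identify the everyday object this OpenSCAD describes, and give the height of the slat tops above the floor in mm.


A bed frame. The slat-top height is 353 mm.

Four posts, four rails, and a row of slats — a bed frame. Slats sit on the rails at z = 193 + 143 = 336; with slat thickness 17, the top is 353 mm.


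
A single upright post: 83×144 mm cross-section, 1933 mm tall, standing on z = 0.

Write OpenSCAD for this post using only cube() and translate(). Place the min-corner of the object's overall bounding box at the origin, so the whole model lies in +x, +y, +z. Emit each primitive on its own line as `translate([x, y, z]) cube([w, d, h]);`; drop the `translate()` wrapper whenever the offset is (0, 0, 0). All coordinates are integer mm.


cube([83, 144, 1933]);


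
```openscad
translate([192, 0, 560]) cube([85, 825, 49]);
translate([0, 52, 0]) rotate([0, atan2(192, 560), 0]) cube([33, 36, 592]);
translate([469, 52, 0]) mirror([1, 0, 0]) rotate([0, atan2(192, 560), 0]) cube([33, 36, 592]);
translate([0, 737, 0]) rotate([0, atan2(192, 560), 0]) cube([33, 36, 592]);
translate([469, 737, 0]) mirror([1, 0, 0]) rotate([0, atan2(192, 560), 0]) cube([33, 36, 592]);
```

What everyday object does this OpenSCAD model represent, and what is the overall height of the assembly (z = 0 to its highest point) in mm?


A sawhorse. The overall height is 609 mm.

A beam across two mirrored pairs of raked legs — a sawhorse. The beam's underside is at z = 560 (matching the legs' vertical rise in atan2(192, 560)) and the beam is 49 mm tall, so its top is at 560 + 49 = 609 mm. The raked legs top out at the beam's underside, so that is the highest point.


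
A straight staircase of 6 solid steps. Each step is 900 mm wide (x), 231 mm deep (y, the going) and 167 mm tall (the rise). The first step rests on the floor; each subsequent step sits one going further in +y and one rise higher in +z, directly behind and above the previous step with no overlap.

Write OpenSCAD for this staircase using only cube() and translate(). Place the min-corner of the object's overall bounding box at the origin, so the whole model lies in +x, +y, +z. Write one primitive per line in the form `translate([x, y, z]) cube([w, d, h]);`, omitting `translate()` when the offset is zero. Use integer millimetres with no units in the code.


cube([900, 231, 167]);
translate([0, 231, 167]) cube([900, 231, 167]);
translate([0, 462, 334]) cube([900, 231, 167]);
translate([0, 693, 501]) cube([900, 231, 167]);
translate([0, 924, 668]) cube([900, 231, 167]);
translate([0, 1155, 835]) cube([900, 231, 167]);


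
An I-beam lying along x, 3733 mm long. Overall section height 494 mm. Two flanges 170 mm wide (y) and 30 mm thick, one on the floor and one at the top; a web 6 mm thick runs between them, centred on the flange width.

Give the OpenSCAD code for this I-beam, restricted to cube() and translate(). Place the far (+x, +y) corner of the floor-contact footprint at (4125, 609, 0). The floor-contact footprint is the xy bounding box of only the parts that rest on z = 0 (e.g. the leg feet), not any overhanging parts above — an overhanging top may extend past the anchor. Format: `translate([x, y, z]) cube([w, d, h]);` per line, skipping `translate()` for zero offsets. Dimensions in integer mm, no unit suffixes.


translate([392, 439, 0]) cube([3733, 170, 30]);
translate([392, 521, 30]) cube([3733, 6, 434]);
translate([392, 439, 464]) cube([3733, 170, 30]);


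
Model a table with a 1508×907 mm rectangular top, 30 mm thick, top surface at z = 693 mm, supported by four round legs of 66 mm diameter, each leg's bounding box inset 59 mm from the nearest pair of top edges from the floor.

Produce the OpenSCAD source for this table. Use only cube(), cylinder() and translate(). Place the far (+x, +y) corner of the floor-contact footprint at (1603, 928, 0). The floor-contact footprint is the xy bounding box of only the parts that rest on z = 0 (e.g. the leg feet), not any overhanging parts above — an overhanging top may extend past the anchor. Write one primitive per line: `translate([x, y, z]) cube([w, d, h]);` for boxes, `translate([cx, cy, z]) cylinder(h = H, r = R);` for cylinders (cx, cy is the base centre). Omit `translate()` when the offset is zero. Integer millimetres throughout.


translate([154, 80, 663]) cube([1508, 907, 30]);
translate([246, 172, 0]) cylinder(h = 663, r = 33);
translate([1570, 172, 0]) cylinder(h = 663, r = 33);
translate([246, 895, 0]) cylinder(h = 663, r = 33);
translate([1570, 895, 0]) cylinder(h = 663, r = 33);


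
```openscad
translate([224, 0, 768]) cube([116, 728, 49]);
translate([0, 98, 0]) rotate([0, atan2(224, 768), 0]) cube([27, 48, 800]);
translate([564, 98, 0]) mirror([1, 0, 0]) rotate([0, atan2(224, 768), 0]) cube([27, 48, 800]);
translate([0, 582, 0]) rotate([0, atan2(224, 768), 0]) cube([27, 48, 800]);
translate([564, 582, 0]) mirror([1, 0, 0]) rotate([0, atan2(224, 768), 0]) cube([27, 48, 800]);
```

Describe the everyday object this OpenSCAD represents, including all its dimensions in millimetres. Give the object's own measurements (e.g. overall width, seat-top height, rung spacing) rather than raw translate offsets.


A sawhorse. A 116×728×49 mm beam (x, y, z) sits on two A-frame leg pairs. Each pair is two raked legs of 27×48 mm section (48 mm along y) splaying symmetrically in x. Each leg rises 768 mm vertically over 224 mm of horizontal reach and is 800 mm long along its own axis. Every leg's outer bottom edge rests on the floor and its outer top edge meets a bottom edge of the beam — the left legs (tilting toward +x) meet the beam's −x bottom edge, the right legs (their mirror images, tilting toward −x) meet its +x bottom edge — so the leg tops tuck under the beam, the beam's underside is 768 mm above the floor, and the feet are 564 mm apart outside-to-outside with the beam centred between them. The two leg pairs are set in 98 mm from either end of the beam.


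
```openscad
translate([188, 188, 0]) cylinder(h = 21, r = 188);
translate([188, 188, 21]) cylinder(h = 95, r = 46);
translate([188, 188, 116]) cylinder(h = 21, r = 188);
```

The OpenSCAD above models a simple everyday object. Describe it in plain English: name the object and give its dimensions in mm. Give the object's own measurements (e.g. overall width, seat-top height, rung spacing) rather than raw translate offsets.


A spool: two coaxial disc flanges of radius 188 mm and thickness 21 mm, joined by a core cylinder of radius 46 mm and height 95 mm. The lower flange rests on z = 0 and the three cylinders share a vertical axis.


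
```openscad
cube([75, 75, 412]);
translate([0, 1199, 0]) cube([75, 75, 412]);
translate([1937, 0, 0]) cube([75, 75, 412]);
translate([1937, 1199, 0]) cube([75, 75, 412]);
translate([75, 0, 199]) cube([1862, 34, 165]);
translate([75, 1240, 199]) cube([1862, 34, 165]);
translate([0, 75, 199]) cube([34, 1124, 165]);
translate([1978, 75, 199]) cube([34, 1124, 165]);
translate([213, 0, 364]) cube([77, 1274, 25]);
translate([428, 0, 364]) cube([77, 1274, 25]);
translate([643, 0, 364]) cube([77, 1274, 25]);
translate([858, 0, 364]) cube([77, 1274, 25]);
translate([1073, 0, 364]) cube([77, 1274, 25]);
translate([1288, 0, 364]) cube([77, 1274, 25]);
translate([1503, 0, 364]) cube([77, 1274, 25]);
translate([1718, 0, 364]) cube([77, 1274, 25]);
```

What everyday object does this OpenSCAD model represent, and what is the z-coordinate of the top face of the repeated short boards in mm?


A bed frame. The slat-top height is 389 mm.

Four posts, four rails, and a row of slats — a bed frame. Slats sit on the rails at z = 199 + 165 = 364; with slat thickness 25, the top is 389 mm.


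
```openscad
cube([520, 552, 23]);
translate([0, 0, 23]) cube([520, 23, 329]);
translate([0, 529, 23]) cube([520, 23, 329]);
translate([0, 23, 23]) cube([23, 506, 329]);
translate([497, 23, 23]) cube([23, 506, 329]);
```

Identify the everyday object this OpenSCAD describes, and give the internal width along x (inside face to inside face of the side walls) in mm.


An open box. The internal width is 474 mm.

A 520×552 base slab with four walls standing on it — an open box. The base is 520 mm wide and the walls are 23 mm thick, so the internal width is 520 − 2 × 23 = 474 mm.


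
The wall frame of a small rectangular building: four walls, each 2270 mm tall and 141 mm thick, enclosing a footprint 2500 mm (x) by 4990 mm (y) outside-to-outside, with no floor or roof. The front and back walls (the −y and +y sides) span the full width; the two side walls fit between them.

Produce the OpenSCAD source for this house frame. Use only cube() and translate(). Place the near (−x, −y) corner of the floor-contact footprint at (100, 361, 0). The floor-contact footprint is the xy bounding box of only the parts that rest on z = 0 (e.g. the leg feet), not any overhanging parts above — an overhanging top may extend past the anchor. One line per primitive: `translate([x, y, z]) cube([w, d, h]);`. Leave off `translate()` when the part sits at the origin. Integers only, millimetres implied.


translate([100, 361, 0]) cube([2500, 141, 2270]);
translate([100, 5210, 0]) cube([2500, 141, 2270]);
translate([100, 502, 0]) cube([141, 4708, 2270]);
translate([2459, 502, 0]) cube([141, 4708, 2270]);


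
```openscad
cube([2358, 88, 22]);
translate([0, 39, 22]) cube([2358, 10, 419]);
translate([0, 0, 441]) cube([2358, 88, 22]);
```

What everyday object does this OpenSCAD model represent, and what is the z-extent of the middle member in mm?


An I-beam. The web height is 419 mm.

Two wide flanges with a thin centred web — an I-beam. Overall 463 mm minus two 22 mm flanges gives a web of 463 − 2·22 = 419 mm.


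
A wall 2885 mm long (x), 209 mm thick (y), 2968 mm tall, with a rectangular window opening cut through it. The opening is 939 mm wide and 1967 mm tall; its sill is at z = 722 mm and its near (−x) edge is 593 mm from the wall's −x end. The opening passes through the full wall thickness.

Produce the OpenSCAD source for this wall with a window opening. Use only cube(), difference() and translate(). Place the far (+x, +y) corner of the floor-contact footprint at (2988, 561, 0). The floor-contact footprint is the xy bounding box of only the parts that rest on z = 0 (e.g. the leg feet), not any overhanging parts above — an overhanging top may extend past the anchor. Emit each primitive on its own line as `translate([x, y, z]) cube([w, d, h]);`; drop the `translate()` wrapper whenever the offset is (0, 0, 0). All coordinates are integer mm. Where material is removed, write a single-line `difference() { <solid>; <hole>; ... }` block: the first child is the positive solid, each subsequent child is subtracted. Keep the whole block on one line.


difference() { translate([103, 352, 0]) cube([2885, 209, 2968]); translate([696, 352, 722]) cube([939, 209, 1967]); }


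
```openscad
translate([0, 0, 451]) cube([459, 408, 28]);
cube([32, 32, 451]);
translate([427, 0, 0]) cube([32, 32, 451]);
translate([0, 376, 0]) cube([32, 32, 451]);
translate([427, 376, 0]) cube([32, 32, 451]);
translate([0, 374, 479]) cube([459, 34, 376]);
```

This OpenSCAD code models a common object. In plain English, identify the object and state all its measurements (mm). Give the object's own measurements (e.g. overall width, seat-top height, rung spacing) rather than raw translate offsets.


A chair. The seat is a 459×408×28 mm slab with its top at z = 479 mm, on four 32×32 mm corner legs (flush with the seat edges, standing on z = 0). A flat backrest 34 mm thick, 376 mm tall, spans the full seat width and rises from the seat top along its +y edge, rear face flush with the rear of the seat.


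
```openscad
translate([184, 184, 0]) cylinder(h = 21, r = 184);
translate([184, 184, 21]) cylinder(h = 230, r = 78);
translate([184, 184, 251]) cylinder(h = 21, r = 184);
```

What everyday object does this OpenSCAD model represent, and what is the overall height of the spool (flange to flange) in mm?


A spool. The overall height is 272 mm.

Three coaxial cylinders, large–small–large — a spool. Two 21 mm flanges and a 230 mm core give 21 + 230 + 21 = 272 mm.


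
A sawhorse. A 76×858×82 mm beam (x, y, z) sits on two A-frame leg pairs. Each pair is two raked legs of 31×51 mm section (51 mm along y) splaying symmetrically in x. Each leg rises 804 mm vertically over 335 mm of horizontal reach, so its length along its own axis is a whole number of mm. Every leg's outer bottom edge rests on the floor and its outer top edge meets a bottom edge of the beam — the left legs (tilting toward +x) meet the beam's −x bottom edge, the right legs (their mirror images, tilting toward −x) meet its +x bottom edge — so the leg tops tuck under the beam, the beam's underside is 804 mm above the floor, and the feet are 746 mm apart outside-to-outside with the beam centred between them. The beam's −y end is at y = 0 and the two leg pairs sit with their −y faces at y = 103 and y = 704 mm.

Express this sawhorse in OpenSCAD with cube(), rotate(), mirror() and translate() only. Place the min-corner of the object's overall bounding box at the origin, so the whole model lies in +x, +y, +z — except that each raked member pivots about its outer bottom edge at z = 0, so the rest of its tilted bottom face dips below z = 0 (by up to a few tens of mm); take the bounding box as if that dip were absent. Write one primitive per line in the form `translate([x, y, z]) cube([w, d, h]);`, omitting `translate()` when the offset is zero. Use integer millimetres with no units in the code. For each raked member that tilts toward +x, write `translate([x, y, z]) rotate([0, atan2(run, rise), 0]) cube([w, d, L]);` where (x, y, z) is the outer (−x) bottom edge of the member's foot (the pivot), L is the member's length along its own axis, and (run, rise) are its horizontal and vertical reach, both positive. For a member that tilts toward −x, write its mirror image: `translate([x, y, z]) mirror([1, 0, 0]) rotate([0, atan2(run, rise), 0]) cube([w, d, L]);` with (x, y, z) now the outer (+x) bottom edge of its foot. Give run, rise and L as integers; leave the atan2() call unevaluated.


translate([335, 0, 804]) cube([76, 858, 82]);
translate([0, 103, 0]) rotate([0, atan2(335, 804), 0]) cube([31, 51, 871]);
translate([746, 103, 0]) mirror([1, 0, 0]) rotate([0, atan2(335, 804), 0]) cube([31, 51, 871]);
translate([0, 704, 0]) rotate([0, atan2(335, 804), 0]) cube([31, 51, 871]);
translate([746, 704, 0]) mirror([1, 0, 0]) rotate([0, atan2(335, 804), 0]) cube([31, 51, 871]);


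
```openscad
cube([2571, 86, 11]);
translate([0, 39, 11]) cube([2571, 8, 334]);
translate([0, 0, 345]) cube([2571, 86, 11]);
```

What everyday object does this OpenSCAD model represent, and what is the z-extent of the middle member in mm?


An I-beam. The web height is 334 mm.

Two wide flanges with a thin centred web — an I-beam. Overall 356 mm minus two 11 mm flanges gives a web of 356 − 2·11 = 334 mm.


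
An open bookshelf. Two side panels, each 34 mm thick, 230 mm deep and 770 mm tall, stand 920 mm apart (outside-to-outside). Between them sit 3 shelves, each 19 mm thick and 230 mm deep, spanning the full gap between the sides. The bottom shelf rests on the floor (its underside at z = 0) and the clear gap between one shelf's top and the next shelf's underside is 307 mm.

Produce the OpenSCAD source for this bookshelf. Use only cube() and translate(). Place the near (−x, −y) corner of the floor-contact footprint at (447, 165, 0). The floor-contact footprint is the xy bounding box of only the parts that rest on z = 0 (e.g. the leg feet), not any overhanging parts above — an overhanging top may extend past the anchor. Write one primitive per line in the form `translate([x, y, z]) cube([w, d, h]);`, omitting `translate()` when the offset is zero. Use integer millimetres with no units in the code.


translate([447, 165, 0]) cube([34, 230, 770]);
translate([1333, 165, 0]) cube([34, 230, 770]);
translate([481, 165, 0]) cube([852, 230, 19]);
translate([481, 165, 326]) cube([852, 230, 19]);
translate([481, 165, 652]) cube([852, 230, 19]);


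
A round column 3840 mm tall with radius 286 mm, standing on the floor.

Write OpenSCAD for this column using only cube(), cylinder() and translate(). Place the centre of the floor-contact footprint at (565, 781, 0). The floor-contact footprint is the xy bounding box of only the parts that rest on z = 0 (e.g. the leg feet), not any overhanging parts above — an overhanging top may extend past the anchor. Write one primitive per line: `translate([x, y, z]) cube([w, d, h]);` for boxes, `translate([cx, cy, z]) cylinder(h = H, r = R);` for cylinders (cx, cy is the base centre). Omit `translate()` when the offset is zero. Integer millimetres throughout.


translate([565, 781, 0]) cylinder(h = 3840, r = 286);


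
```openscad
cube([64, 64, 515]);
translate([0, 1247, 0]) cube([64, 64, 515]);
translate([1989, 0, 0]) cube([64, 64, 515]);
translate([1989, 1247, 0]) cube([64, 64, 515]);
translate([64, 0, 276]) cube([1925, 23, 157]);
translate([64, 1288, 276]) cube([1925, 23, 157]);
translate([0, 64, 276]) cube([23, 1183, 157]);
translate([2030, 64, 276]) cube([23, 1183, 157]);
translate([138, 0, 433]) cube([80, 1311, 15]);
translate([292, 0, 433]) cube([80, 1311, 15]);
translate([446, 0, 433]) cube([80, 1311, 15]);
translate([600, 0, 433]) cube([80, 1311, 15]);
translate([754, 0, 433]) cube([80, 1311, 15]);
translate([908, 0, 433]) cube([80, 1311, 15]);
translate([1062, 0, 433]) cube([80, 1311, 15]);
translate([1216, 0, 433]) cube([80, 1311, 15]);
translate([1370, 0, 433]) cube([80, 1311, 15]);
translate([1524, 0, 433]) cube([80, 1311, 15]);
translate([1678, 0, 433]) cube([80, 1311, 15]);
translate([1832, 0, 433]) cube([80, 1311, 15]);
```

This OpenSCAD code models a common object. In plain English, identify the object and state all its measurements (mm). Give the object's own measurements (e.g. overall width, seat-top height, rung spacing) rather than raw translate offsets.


A bed frame 2053 mm long (x) by 1311 mm wide (y). Four 64×64 mm corner posts, 515 mm tall, at the corners of the footprint. Four rails of 23 mm thickness and 157 mm height run between adjacent posts with their undersides at z = 276 mm, their outer faces flush with the outside of the frame (the two x-running rails run between the posts' inner faces; the two y-running rails run between the posts' inner faces). 12 slats, each 80 mm wide (x) and 15 mm thick, lie across the top of the two x-running rails, running the full 1311 mm width of the frame in y; along x they sit between the end posts with a 74 mm gap after the −x posts and between neighbouring slats, leaving 77 mm before the +x posts.


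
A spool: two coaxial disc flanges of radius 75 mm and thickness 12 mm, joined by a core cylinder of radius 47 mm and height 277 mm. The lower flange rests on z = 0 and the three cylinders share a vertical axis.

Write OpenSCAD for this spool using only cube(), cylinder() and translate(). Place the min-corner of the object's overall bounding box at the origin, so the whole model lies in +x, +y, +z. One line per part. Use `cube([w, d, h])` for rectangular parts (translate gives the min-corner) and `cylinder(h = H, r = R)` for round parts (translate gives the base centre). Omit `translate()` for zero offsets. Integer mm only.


translate([75, 75, 0]) cylinder(h = 12, r = 75);
translate([75, 75, 12]) cylinder(h = 277, r = 47);
translate([75, 75, 289]) cylinder(h = 12, r = 75);


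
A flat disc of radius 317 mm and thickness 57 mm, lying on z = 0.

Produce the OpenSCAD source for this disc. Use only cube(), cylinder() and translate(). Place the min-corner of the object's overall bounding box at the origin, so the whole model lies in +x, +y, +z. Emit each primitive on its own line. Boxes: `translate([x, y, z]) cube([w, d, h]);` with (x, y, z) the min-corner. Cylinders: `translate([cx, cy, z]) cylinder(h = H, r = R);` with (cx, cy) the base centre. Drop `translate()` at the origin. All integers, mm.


translate([317, 317, 0]) cylinder(h = 57, r = 317);


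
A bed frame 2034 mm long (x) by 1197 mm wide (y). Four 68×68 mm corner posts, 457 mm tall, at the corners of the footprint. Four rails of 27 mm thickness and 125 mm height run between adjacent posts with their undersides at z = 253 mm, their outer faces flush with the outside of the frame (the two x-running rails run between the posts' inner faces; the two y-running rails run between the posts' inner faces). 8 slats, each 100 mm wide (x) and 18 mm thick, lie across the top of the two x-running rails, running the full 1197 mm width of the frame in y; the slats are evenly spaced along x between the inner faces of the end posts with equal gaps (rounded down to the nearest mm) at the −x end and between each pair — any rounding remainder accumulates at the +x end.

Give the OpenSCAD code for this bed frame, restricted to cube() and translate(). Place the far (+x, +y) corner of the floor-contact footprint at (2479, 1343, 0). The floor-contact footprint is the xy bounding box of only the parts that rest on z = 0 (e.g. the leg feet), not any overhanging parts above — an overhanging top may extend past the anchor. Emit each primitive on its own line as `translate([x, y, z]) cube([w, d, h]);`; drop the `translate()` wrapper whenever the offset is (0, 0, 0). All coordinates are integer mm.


translate([445, 146, 0]) cube([68, 68, 457]);
translate([445, 1275, 0]) cube([68, 68, 457]);
translate([2411, 146, 0]) cube([68, 68, 457]);
translate([2411, 1275, 0]) cube([68, 68, 457]);
translate([513, 146, 253]) cube([1898, 27, 125]);
translate([513, 1316, 253]) cube([1898, 27, 125]);
translate([445, 214, 253]) cube([27, 1061, 125]);
translate([2452, 214, 253]) cube([27, 1061, 125]);
translate([635, 146, 378]) cube([100, 1197, 18]);
translate([857, 146, 378]) cube([100, 1197, 18]);
translate([1079, 146, 378]) cube([100, 1197, 18]);
translate([1301, 146, 378]) cube([100, 1197, 18]);
translate([1523, 146, 378]) cube([100, 1197, 18]);
translate([1745, 146, 378]) cube([100, 1197, 18]);
translate([1967, 146, 378]) cube([100, 1197, 18]);
translate([2189, 146, 378]) cube([100, 1197, 18]);


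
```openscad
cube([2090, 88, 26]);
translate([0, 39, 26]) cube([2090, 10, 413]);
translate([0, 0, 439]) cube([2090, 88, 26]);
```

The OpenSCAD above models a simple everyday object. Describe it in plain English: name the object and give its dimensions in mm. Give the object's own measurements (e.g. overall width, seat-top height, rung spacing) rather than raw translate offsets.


An I-beam lying along x, 2090 mm long. Overall section height 465 mm. Two flanges 88 mm wide (y) and 26 mm thick, one on the floor and one at the top; a web 10 mm thick runs between them, centred on the flange width.


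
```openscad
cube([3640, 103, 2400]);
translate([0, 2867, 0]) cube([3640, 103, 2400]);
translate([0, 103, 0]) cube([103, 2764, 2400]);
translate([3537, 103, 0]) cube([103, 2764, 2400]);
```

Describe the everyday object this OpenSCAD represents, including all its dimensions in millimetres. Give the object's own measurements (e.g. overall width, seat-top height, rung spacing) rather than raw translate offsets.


The wall frame of a small rectangular building: four walls, each 2400 mm tall and 103 mm thick, enclosing a footprint 3640 mm (x) by 2970 mm (y) outside-to-outside, with no floor or roof. The front and back walls (the −y and +y sides) span the full width; the two side walls fit between them.


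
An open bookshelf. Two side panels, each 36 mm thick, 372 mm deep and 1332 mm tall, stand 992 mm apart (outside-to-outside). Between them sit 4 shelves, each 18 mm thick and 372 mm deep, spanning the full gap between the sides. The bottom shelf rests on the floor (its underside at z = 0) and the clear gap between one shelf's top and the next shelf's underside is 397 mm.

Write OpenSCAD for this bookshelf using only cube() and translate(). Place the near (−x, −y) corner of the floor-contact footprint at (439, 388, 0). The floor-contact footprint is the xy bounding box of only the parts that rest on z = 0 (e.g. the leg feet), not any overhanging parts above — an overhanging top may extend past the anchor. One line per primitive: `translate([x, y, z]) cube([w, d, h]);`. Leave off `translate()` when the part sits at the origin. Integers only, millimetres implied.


translate([439, 388, 0]) cube([36, 372, 1332]);
translate([1395, 388, 0]) cube([36, 372, 1332]);
translate([475, 388, 0]) cube([920, 372, 18]);
translate([475, 388, 415]) cube([920, 372, 18]);
translate([475, 388, 830]) cube([920, 372, 18]);
translate([475, 388, 1245]) cube([920, 372, 18]);


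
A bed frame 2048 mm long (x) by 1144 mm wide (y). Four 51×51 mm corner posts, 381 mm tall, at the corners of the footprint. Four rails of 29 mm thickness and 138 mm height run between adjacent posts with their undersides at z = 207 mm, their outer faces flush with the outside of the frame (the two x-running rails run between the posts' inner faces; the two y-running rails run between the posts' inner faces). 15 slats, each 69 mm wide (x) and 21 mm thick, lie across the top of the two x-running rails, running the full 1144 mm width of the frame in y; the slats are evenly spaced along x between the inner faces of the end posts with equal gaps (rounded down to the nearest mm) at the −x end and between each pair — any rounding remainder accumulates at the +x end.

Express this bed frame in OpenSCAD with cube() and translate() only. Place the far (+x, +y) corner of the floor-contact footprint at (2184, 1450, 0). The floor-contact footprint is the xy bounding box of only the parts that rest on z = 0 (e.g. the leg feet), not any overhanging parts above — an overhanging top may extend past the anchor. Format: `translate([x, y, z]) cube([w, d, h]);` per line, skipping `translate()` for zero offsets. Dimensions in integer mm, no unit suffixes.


// slat z = rail_z + rail_h = 207 + 138 = 345
// slat gap = ⌊(1946 − 15·69) / 16⌋ = 56
translate([136, 306, 0]) cube([51, 51, 381]);
translate([136, 1399, 0]) cube([51, 51, 381]);
translate([2133, 306, 0]) cube([51, 51, 381]);
translate([2133, 1399, 0]) cube([51, 51, 381]);
translate([187, 306, 207]) cube([1946, 29, 138]);
translate([187, 1421, 207]) cube([1946, 29, 138]);
translate([136, 357, 207]) cube([29, 1042, 138]);
translate([2155, 357, 207]) cube([29, 1042, 138]);
translate([243, 306, 345]) cube([69, 1144, 21]);
translate([368, 306, 345]) cube([69, 1144, 21]);
translate([493, 306, 345]) cube([69, 1144, 21]);
translate([618, 306, 345]) cube([69, 1144, 21]);
translate([743, 306, 345]) cube([69, 1144, 21]);
translate([868, 306, 345]) cube([69, 1144, 21]);
translate([993, 306, 345]) cube([69, 1144, 21]);
translate([1118, 306, 345]) cube([69, 1144, 21]);
translate([1243, 306, 345]) cube([69, 1144, 21]);
translate([1368, 306, 345]) cube([69, 1144, 21]);
translate([1493, 306, 345]) cube([69, 1144, 21]);
translate([1618, 306, 345]) cube([69, 1144, 21]);
translate([1743, 306, 345]) cube([69, 1144, 21]);
translate([1868, 306, 345]) cube([69, 1144, 21]);
translate([1993, 306, 345]) cube([69, 1144, 21]);


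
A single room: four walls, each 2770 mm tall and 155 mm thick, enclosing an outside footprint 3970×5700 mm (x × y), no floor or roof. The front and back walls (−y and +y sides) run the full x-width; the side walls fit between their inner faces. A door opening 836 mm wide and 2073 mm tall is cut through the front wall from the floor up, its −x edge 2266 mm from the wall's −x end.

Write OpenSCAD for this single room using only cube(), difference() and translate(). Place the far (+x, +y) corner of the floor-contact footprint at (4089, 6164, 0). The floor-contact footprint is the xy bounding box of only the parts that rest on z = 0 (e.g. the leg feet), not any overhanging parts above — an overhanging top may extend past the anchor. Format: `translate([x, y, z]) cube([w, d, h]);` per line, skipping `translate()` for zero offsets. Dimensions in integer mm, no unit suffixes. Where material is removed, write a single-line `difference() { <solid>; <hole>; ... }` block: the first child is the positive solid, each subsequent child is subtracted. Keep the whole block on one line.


difference() { translate([119, 464, 0]) cube([3970, 155, 2770]); translate([2385, 464, 0]) cube([836, 155, 2073]); }
translate([119, 6009, 0]) cube([3970, 155, 2770]);
translate([119, 619, 0]) cube([155, 5390, 2770]);
translate([3934, 619, 0]) cube([155, 5390, 2770]);


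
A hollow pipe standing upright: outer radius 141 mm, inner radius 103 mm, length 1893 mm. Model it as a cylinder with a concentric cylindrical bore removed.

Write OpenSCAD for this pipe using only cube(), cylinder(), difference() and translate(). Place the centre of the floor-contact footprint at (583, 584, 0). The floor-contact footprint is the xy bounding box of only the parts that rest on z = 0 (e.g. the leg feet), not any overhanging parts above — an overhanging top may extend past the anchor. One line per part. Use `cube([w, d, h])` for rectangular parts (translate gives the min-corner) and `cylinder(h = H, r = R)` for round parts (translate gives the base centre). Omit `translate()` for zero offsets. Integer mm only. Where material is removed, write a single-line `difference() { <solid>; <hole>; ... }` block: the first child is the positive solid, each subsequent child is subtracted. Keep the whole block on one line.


difference() { translate([583, 584, 0]) cylinder(h = 1893, r = 141); translate([583, 584, 0]) cylinder(h = 1893, r = 103); }


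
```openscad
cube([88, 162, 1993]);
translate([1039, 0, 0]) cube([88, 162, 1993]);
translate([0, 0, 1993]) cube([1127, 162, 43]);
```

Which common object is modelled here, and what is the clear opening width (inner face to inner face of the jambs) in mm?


A door frame. The clear opening width is 951 mm.

Two 1993 mm tall posts with a header on top — a door frame. The left jamb is 88 mm wide at x = 0; the right jamb starts at x = 1039. The clear opening is 1039 − 88 = 951 mm.


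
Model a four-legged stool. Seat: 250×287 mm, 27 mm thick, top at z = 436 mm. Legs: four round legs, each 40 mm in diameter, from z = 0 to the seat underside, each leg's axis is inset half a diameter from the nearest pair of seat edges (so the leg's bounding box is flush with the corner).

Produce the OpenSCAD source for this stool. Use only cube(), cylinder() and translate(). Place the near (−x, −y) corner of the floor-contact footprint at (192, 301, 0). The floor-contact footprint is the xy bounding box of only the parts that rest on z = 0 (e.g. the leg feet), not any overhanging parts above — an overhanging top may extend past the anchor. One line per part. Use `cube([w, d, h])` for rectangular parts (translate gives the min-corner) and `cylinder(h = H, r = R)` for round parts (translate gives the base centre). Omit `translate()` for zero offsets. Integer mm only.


translate([192, 301, 409]) cube([250, 287, 27]);
translate([212, 321, 0]) cylinder(h = 409, r = 20);
translate([422, 321, 0]) cylinder(h = 409, r = 20);
translate([212, 568, 0]) cylinder(h = 409, r = 20);
translate([422, 568, 0]) cylinder(h = 409, r = 20);


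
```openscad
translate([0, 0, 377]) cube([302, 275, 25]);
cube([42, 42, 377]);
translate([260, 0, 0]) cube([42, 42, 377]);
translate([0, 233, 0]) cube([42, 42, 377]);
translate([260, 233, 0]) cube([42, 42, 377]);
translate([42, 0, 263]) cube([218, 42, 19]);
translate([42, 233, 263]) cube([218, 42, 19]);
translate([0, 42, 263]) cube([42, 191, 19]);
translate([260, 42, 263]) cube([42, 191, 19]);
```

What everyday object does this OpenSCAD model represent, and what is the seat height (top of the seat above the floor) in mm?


A stool. The seat height is 402 mm.

A 302×275×25 slab at z = 377 on four corner posts — a stool. The seat top is 377 + 25 = 402 mm.


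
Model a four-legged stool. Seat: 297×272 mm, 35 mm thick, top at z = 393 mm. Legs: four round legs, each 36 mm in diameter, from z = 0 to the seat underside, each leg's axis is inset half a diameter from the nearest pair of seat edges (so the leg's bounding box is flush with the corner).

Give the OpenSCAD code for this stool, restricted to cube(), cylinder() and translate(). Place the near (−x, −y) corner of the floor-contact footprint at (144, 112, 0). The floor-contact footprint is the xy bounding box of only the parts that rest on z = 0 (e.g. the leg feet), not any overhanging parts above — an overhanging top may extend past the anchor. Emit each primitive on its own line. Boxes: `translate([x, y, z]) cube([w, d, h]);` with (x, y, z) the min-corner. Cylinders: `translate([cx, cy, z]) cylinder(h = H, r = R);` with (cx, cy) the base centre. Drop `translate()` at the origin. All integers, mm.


translate([144, 112, 358]) cube([297, 272, 35]);
translate([162, 130, 0]) cylinder(h = 358, r = 18);
translate([423, 130, 0]) cylinder(h = 358, r = 18);
translate([162, 366, 0]) cylinder(h = 358, r = 18);
translate([423, 366, 0]) cylinder(h = 358, r = 18);


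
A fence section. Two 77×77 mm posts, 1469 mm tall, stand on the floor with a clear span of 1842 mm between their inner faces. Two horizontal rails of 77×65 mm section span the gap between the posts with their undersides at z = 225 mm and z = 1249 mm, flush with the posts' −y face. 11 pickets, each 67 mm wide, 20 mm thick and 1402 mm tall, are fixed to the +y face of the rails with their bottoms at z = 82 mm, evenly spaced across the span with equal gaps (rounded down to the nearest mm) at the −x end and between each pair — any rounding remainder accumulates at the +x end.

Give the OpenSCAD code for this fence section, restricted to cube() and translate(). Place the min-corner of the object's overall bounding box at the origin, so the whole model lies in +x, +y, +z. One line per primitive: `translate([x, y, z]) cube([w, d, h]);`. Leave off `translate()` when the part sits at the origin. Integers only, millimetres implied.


cube([77, 77, 1469]);
translate([1919, 0, 0]) cube([77, 77, 1469]);
translate([77, 0, 225]) cube([1842, 77, 65]);
translate([77, 0, 1249]) cube([1842, 77, 65]);
translate([169, 77, 82]) cube([67, 20, 1402]);
translate([328, 77, 82]) cube([67, 20, 1402]);
translate([487, 77, 82]) cube([67, 20, 1402]);
translate([646, 77, 82]) cube([67, 20, 1402]);
translate([805, 77, 82]) cube([67, 20, 1402]);
translate([964, 77, 82]) cube([67, 20, 1402]);
translate([1123, 77, 82]) cube([67, 20, 1402]);
translate([1282, 77, 82]) cube([67, 20, 1402]);
translate([1441, 77, 82]) cube([67, 20, 1402]);
translate([1600, 77, 82]) cube([67, 20, 1402]);
translate([1759, 77, 82]) cube([67, 20, 1402]);


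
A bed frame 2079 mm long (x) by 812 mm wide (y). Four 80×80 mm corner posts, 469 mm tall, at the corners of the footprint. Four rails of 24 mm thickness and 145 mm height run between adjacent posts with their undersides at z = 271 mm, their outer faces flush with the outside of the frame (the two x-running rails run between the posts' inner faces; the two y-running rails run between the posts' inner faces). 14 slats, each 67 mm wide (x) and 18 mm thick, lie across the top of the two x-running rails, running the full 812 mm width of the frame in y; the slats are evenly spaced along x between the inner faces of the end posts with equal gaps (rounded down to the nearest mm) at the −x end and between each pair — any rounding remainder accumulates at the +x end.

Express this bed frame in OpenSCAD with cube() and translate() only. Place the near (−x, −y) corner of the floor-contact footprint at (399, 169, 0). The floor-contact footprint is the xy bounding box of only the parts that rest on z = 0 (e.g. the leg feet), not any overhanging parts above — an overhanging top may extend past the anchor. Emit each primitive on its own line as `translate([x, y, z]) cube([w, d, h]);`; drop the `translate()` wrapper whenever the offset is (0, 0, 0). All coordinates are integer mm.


translate([399, 169, 0]) cube([80, 80, 469]);
translate([399, 901, 0]) cube([80, 80, 469]);
translate([2398, 169, 0]) cube([80, 80, 469]);
translate([2398, 901, 0]) cube([80, 80, 469]);
translate([479, 169, 271]) cube([1919, 24, 145]);
translate([479, 957, 271]) cube([1919, 24, 145]);
translate([399, 249, 271]) cube([24, 652, 145]);
translate([2454, 249, 271]) cube([24, 652, 145]);
translate([544, 169, 416]) cube([67, 812, 18]);
translate([676, 169, 416]) cube([67, 812, 18]);
translate([808, 169, 416]) cube([67, 812, 18]);
translate([940, 169, 416]) cube([67, 812, 18]);
translate([1072, 169, 416]) cube([67, 812, 18]);
translate([1204, 169, 416]) cube([67, 812, 18]);
translate([1336, 169, 416]) cube([67, 812, 18]);
translate([1468, 169, 416]) cube([67, 812, 18]);
translate([1600, 169, 416]) cube([67, 812, 18]);
translate([1732, 169, 416]) cube([67, 812, 18]);
translate([1864, 169, 416]) cube([67, 812, 18]);
translate([1996, 169, 416]) cube([67, 812, 18]);
translate([2128, 169, 416]) cube([67, 812, 18]);
translate([2260, 169, 416]) cube([67, 812, 18]);
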